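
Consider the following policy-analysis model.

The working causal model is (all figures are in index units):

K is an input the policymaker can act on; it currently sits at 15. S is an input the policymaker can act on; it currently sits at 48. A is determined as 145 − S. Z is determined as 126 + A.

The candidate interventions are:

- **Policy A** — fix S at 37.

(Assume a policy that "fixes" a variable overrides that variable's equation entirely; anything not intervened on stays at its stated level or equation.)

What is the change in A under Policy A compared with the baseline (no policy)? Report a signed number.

Baseline:
  S = 48
  A = 145 − 48 = 97
Policy A (S := 37):
  S = 37
  A = 145 − 37 = 108
Change in A: 108 − 97 = 11

11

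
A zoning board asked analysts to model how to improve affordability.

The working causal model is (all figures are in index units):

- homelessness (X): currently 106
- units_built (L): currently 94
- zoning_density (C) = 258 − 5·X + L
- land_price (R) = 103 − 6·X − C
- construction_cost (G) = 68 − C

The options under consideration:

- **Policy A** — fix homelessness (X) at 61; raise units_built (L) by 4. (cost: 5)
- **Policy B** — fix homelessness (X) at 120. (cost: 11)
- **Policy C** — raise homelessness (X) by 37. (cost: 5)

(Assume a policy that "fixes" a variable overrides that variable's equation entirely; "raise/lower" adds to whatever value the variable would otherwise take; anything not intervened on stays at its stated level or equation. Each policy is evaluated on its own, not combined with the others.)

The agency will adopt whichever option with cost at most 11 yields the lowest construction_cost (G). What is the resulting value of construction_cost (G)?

17

Policy A (X := 61, L + 4):
  X = 61
  L = 94 + 4 = 98
  C = 258 − 5·61 + 98 = 51
  G = 68 − 51 = 17
Policy B (X := 120):
  X = 120
  L = 94
  C = 258 − 5·120 + 94 = -248
  G = 68 − (-248) = 316
Policy C (X + 37):
  X = 106 + 37 = 143
  L = 94
  C = 258 − 5·143 + 94 = -363
  G = 68 − (-363) = 431
Comparing — Policy A: G=17, Policy B: G=316, Policy C: G=431. Lowest is 17 (Policy A).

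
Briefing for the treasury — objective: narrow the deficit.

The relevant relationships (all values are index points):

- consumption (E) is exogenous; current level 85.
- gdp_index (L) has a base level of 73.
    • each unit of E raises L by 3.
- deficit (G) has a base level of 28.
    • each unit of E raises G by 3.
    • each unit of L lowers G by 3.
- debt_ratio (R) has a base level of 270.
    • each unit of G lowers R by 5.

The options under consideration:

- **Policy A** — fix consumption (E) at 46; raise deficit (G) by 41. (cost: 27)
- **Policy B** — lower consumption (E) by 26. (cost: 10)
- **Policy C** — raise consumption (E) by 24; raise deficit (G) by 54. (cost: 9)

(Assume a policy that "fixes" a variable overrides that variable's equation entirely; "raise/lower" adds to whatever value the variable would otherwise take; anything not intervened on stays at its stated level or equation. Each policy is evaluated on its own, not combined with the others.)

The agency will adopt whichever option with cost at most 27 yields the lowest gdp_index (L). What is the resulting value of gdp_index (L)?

Policy A (E := 46, G + 41):
  E = 46
  L = 73 + 3·46 = 211
Policy B (E − 26):
  E = 85 − 26 = 59
  L = 73 + 3·59 = 250
Policy C (E + 24, G + 54):
  E = 85 + 24 = 109
  L = 73 + 3·109 = 400
Comparing — Policy A: L=211, Policy B: L=250, Policy C: L=400. Lowest is 211 (Policy A).

211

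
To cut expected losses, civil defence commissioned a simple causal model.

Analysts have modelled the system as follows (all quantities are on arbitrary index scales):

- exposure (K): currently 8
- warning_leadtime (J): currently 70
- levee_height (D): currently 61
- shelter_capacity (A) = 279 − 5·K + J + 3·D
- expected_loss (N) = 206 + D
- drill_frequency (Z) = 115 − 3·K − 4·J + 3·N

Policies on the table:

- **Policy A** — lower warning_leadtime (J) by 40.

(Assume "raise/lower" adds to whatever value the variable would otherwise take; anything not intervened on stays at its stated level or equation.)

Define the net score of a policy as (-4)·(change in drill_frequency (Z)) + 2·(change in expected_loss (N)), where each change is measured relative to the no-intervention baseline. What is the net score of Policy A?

-640

Baseline:
  K = 8
  J = 70
  D = 61
  N = 206 + 61 = 267
  Z = 115 − 3·8 − 4·70 + 3·267 = 612
Policy A (J − 40):
  K = 8
  J = 70 − 40 = 30
  D = 61
  N = 206 + 61 = 267
  Z = 115 − 3·8 − 4·30 + 3·267 = 772
ΔZ = 772 − 612 = 160; ΔN = 267 − 267 = 0
Score = (-4)·160 + 2·0 = -640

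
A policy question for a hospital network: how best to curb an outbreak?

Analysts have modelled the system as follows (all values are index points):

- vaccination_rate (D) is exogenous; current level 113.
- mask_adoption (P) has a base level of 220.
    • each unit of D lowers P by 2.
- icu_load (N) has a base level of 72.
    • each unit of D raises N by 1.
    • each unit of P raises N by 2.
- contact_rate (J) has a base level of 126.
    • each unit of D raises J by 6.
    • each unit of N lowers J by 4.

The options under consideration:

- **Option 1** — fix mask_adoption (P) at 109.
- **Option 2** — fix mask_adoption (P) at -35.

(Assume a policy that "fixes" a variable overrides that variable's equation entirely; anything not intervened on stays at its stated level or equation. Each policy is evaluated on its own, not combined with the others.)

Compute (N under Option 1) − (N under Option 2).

Option 1 (P := 109):
  D = 113
  P = 109
  N = 72 + 113 + 2·109 = 403
Option 2 (P := -35):
  D = 113
  P = -35
  N = 72 + 113 + 2·(-35) = 115
N: 403 − 115 = 288

288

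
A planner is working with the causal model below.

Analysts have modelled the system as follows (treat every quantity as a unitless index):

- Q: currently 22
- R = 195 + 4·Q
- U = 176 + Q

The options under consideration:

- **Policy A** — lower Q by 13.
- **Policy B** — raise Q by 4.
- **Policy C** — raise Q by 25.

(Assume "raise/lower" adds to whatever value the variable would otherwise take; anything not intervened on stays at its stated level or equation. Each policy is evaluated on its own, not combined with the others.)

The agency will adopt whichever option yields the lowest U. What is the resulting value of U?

Policy A (Q − 13):
  Q = 22 − 13 = 9
  U = 176 + 9 = 185
Policy B (Q + 4):
  Q = 22 + 4 = 26
  U = 176 + 26 = 202
Policy C (Q + 25):
  Q = 22 + 25 = 47
  U = 176 + 47 = 223
Comparing — Policy A: U=185, Policy B: U=202, Policy C: U=223. Lowest is 185 (Policy A).

185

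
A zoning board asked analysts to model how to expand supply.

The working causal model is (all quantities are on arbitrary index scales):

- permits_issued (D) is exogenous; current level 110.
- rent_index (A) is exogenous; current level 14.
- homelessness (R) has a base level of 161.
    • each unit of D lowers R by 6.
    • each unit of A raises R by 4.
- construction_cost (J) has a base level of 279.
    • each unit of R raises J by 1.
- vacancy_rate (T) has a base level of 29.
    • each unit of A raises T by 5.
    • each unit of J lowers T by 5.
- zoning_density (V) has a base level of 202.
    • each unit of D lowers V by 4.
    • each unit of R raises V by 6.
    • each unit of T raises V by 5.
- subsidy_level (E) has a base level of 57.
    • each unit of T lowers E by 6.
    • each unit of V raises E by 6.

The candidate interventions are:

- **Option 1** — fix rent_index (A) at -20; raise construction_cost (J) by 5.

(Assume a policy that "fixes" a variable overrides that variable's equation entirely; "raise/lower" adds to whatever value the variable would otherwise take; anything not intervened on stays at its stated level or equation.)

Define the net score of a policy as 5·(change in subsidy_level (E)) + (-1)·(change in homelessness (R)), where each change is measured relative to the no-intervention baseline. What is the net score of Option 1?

33856

Baseline:
  D = 110
  A = 14
  R = 161 − 6·110 + 4·14 = -443
  J = 279 + (-443) = -164
  T = 29 + 5·14 − 5·(-164) = 919
  V = 202 − 4·110 + 6·(-443) + 5·919 = 1699
  E = 57 − 6·919 + 6·1699 = 4737
Option 1 (A := -20, J + 5):
  D = 110
  A = -20
  R = 161 − 6·110 + 4·(-20) = -579
  J = 279 + (-579) (+5 from intervention) = -295
  T = 29 + 5·(-20) − 5·(-295) = 1404
  V = 202 − 4·110 + 6·(-579) + 5·1404 = 3308
  E = 57 − 6·1404 + 6·3308 = 11481
ΔE = 11481 − 4737 = 6744; ΔR = -579 − (-443) = -136
Score = 5·6744 + (-1)·(-136) = 33856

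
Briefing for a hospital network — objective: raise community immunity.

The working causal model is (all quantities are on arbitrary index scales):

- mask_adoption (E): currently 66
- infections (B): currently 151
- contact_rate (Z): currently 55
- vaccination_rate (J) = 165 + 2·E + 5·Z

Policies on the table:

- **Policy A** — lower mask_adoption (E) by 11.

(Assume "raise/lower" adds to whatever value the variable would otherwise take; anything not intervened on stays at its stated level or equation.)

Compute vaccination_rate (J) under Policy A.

Policy A (E − 11):
  E = 66 − 11 = 55
  Z = 55
  J = 165 + 2·55 + 5·55 = 550

550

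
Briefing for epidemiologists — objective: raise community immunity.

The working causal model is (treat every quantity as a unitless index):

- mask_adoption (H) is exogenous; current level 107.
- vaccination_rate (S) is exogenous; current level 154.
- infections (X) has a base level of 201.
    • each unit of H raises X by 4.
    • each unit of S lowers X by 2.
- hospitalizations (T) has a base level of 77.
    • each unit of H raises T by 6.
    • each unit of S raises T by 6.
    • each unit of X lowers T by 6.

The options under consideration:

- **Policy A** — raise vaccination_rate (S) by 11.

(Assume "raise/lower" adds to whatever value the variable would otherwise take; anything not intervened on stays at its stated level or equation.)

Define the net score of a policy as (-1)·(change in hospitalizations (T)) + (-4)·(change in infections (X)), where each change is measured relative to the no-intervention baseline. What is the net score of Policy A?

-110

Baseline:
  H = 107
  S = 154
  X = 201 + 4·107 − 2·154 = 321
  T = 77 + 6·107 + 6·154 − 6·321 = -283
Policy A (S + 11):
  H = 107
  S = 154 + 11 = 165
  X = 201 + 4·107 − 2·165 = 299
  T = 77 + 6·107 + 6·165 − 6·299 = -85
ΔT = -85 − (-283) = 198; ΔX = 299 − 321 = -22
Score = (-1)·198 + (-4)·(-22) = -110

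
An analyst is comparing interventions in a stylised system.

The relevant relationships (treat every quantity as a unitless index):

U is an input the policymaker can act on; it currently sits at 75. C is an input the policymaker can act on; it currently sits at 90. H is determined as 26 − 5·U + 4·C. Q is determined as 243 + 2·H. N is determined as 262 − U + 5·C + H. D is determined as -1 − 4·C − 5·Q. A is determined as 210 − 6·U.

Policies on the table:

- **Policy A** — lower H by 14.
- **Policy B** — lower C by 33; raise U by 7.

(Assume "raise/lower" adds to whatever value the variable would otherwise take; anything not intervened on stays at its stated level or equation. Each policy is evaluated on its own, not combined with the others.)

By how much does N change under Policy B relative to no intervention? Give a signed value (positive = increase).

-339

Baseline:
  U = 75
  C = 90
  H = 26 − 5·75 + 4·90 = 11
  N = 262 − 75 + 5·90 + 11 = 648
Policy B (C − 33, U + 7):
  U = 75 + 7 = 82
  C = 90 − 33 = 57
  H = 26 − 5·82 + 4·57 = -156
  N = 262 − 82 + 5·57 + (-156) = 309
Change in N: 309 − 648 = -339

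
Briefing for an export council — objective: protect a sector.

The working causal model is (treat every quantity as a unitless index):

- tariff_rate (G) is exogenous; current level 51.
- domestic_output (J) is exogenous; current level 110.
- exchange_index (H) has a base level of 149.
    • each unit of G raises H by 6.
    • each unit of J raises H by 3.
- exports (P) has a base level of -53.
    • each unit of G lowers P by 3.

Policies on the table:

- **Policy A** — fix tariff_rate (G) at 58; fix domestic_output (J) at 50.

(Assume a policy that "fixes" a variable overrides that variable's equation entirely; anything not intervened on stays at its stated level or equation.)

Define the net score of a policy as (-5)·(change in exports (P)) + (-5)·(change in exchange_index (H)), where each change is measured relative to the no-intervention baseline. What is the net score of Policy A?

795

Baseline:
  G = 51
  J = 110
  H = 149 + 6·51 + 3·110 = 785
  P = -53 − 3·51 = -206
Policy A (G := 58, J := 50):
  G = 58
  J = 50
  H = 149 + 6·58 + 3·50 = 647
  P = -53 − 3·58 = -227
ΔP = -227 − (-206) = -21; ΔH = 647 − 785 = -138
Score = (-5)·(-21) + (-5)·(-138) = 795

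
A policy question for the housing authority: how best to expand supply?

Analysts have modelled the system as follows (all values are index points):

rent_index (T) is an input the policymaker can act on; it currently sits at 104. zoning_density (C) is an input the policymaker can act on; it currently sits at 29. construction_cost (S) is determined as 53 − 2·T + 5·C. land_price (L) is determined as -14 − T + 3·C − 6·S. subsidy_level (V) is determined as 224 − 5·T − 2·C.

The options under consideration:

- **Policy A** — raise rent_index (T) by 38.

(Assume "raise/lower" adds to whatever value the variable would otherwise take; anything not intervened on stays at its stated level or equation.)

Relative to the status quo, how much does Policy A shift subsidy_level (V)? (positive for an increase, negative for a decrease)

Baseline:
  T = 104
  C = 29
  V = 224 − 5·104 − 2·29 = -354
Policy A (T + 38):
  T = 104 + 38 = 142
  C = 29
  V = 224 − 5·142 − 2·29 = -544
Change in V: -544 − (-354) = -190

-190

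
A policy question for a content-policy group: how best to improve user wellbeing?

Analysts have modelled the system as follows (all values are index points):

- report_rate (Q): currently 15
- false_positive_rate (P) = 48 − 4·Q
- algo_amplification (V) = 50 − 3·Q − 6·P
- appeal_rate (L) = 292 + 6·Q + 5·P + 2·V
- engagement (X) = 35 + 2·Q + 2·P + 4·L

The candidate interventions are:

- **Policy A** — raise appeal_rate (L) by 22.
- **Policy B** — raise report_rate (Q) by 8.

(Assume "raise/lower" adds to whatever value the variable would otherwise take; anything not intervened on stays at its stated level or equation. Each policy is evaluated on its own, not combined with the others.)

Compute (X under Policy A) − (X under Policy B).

Policy A (L + 22):
  Q = 15
  P = 48 − 4·15 = -12
  V = 50 − 3·15 − 6·(-12) = 77
  L = 292 + 6·15 + 5·(-12) + 2·77 (+22 from intervention) = 498
  X = 35 + 2·15 + 2·(-12) + 4·498 = 2033
Policy B (Q + 8):
  Q = 15 + 8 = 23
  P = 48 − 4·23 = -44
  V = 50 − 3·23 − 6·(-44) = 245
  L = 292 + 6·23 + 5·(-44) + 2·245 = 700
  X = 35 + 2·23 + 2·(-44) + 4·700 = 2793
X: 2033 − 2793 = -760

-760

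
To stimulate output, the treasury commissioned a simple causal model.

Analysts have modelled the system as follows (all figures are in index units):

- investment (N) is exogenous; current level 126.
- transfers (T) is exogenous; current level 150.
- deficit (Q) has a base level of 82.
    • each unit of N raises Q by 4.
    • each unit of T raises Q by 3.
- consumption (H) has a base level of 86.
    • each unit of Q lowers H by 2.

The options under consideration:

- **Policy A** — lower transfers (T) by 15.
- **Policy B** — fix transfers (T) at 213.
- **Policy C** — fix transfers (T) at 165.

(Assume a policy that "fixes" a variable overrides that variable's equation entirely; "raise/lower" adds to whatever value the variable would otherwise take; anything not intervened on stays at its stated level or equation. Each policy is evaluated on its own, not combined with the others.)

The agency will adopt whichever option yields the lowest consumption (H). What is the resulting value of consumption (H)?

Policy A (T − 15):
  N = 126
  T = 150 − 15 = 135
  Q = 82 + 4·126 + 3·135 = 991
  H = 86 − 2·991 = -1896
Policy B (T := 213):
  N = 126
  T = 213
  Q = 82 + 4·126 + 3·213 = 1225
  H = 86 − 2·1225 = -2364
Policy C (T := 165):
  N = 126
  T = 165
  Q = 82 + 4·126 + 3·165 = 1081
  H = 86 − 2·1081 = -2076
Comparing — Policy A: H=-1896, Policy B: H=-2364, Policy C: H=-2076. Lowest is -2364 (Policy B).

-2364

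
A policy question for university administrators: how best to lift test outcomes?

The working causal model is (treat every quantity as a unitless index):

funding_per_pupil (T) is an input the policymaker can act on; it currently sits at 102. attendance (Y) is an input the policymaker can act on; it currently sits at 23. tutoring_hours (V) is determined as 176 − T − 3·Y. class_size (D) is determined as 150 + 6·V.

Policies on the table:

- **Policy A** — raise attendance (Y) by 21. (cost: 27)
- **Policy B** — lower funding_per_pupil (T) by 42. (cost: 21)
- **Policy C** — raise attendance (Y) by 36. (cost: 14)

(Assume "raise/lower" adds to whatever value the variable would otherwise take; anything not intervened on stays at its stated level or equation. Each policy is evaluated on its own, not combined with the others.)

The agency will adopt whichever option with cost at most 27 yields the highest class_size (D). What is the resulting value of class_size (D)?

432

Policy A (Y + 21):
  T = 102
  Y = 23 + 21 = 44
  V = 176 − 102 − 3·44 = -58
  D = 150 + 6·(-58) = -198
Policy B (T − 42):
  T = 102 − 42 = 60
  Y = 23
  V = 176 − 60 − 3·23 = 47
  D = 150 + 6·47 = 432
Policy C (Y + 36):
  T = 102
  Y = 23 + 36 = 59
  V = 176 − 102 − 3·59 = -103
  D = 150 + 6·(-103) = -468
Comparing — Policy A: D=-198, Policy B: D=432, Policy C: D=-468. Highest is 432 (Policy B).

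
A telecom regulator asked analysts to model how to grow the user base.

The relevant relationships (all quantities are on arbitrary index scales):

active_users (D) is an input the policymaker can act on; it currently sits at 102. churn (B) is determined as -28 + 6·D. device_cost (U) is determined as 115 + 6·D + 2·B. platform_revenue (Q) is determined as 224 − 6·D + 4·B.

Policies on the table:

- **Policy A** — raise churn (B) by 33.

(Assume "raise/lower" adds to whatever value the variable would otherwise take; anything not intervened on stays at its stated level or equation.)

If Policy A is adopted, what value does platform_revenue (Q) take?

Policy A (B + 33):
  D = 102
  B = -28 + 6·102 (+33 from intervention) = 617
  Q = 224 − 6·102 + 4·617 = 2080

2080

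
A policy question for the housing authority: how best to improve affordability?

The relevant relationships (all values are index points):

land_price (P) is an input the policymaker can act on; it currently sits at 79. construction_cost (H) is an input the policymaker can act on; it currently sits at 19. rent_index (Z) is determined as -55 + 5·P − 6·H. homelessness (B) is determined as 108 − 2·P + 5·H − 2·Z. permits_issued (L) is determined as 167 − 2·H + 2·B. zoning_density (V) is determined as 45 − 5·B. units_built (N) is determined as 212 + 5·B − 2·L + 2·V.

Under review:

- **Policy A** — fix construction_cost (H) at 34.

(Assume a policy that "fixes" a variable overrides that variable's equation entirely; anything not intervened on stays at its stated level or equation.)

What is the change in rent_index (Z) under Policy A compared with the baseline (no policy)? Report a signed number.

-90

Baseline:
  P = 79
  H = 19
  Z = -55 + 5·79 − 6·19 = 226
Policy A (H := 34):
  P = 79
  H = 34
  Z = -55 + 5·79 − 6·34 = 136
Change in Z: 136 − 226 = -90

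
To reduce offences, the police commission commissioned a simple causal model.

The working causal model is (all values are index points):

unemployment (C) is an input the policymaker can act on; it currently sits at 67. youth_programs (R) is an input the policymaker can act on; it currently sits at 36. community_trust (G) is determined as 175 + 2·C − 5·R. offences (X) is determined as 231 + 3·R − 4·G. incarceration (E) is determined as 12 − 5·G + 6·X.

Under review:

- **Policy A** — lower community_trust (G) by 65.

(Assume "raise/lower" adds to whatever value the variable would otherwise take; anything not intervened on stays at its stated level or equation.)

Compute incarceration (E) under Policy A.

190

Policy A (G − 65):
  C = 67
  R = 36
  G = 175 + 2·67 − 5·36 (−65 from intervention) = 64
  X = 231 + 3·36 − 4·64 = 83
  E = 12 − 5·64 + 6·83 = 190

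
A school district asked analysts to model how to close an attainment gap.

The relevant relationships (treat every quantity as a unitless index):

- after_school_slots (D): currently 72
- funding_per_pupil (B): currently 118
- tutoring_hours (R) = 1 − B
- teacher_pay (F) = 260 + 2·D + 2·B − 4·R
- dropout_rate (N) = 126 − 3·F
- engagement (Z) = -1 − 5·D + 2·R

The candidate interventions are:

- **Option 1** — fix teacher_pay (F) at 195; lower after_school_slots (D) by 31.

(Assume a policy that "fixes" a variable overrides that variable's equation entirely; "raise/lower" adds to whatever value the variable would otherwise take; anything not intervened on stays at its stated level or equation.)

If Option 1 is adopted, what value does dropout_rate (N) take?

-459

Option 1 (F := 195, D − 31):
  D = 72 − 31 = 41
  B = 118
  R = 1 − 118 = -117
  F = 195
  N = 126 − 3·195 = -459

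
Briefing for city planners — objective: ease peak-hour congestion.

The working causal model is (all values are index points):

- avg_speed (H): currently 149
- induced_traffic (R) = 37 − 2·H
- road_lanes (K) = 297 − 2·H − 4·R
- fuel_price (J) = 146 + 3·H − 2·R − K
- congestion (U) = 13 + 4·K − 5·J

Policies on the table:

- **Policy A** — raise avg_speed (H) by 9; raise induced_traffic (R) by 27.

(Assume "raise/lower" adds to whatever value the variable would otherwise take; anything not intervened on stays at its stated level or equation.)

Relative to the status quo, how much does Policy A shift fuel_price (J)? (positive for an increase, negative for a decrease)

63

Baseline:
  H = 149
  R = 37 − 2·149 = -261
  K = 297 − 2·149 − 4·(-261) = 1043
  J = 146 + 3·149 − 2·(-261) − 1043 = 72
Policy A (H + 9, R + 27):
  H = 149 + 9 = 158
  R = 37 − 2·158 (+27 from intervention) = -252
  K = 297 − 2·158 − 4·(-252) = 989
  J = 146 + 3·158 − 2·(-252) − 989 = 135
Change in J: 135 − 72 = 63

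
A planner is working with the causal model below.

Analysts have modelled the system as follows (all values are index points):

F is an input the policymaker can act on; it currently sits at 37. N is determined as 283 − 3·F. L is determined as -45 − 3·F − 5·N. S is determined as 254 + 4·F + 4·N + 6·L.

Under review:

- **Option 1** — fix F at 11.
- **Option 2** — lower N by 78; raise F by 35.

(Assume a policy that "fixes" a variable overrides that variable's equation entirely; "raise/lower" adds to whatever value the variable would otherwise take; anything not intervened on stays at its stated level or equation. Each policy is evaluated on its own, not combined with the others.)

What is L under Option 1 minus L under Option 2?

-1122

Option 1 (F := 11):
  F = 11
  N = 283 − 3·11 = 250
  L = -45 − 3·11 − 5·250 = -1328
Option 2 (N − 78, F + 35):
  F = 37 + 35 = 72
  N = 283 − 3·72 (−78 from intervention) = -11
  L = -45 − 3·72 − 5·(-11) = -206
L: -1328 − (-206) = -1122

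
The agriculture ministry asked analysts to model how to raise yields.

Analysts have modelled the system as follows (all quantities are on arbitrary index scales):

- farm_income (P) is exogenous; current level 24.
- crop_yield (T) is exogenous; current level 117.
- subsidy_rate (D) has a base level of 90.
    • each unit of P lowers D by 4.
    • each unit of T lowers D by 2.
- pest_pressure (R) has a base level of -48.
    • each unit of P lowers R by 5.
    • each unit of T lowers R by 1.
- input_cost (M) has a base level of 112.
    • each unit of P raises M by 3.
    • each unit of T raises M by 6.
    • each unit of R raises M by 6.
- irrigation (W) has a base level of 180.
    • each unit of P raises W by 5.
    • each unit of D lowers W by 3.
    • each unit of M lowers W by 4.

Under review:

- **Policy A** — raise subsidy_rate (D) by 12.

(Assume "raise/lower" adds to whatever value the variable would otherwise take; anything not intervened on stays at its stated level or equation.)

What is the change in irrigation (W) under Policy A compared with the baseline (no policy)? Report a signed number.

-36

Baseline:
  P = 24
  T = 117
  D = 90 − 4·24 − 2·117 = -240
  R = -48 − 5·24 − 117 = -285
  M = 112 + 3·24 + 6·117 + 6·(-285) = -824
  W = 180 + 5·24 − 3·(-240) − 4·(-824) = 4316
Policy A (D + 12):
  P = 24
  T = 117
  D = 90 − 4·24 − 2·117 (+12 from intervention) = -228
  R = -48 − 5·24 − 117 = -285
  M = 112 + 3·24 + 6·117 + 6·(-285) = -824
  W = 180 + 5·24 − 3·(-228) − 4·(-824) = 4280
Change in W: 4280 − 4316 = -36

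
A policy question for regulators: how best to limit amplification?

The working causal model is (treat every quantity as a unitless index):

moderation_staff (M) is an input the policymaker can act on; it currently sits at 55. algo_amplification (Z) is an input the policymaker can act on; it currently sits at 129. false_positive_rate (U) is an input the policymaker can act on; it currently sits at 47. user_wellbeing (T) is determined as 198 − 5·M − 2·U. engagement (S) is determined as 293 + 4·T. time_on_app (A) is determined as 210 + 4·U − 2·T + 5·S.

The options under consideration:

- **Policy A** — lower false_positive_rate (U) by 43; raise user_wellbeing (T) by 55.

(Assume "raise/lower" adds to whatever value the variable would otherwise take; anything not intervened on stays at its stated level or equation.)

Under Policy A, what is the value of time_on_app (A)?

1151

Policy A (U − 43, T + 55):
  M = 55
  U = 47 − 43 = 4
  T = 198 − 5·55 − 2·4 (+55 from intervention) = -30
  S = 293 + 4·(-30) = 173
  A = 210 + 4·4 − 2·(-30) + 5·173 = 1151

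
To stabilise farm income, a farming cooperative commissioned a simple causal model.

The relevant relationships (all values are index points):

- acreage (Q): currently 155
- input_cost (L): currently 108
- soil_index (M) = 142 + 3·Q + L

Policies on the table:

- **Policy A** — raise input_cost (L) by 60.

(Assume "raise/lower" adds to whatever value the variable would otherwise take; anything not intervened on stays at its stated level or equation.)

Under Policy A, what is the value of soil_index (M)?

Policy A (L + 60):
  Q = 155
  L = 108 + 60 = 168
  M = 142 + 3·155 + 168 = 775

775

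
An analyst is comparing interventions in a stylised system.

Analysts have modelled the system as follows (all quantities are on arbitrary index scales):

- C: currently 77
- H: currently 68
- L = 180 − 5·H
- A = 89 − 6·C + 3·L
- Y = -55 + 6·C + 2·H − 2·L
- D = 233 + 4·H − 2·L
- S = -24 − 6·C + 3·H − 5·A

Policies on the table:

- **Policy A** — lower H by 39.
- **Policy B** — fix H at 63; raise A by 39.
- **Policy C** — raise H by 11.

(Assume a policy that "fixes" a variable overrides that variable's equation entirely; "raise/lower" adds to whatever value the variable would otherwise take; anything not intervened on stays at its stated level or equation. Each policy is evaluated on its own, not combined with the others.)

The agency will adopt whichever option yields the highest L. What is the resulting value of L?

Policy A (H − 39):
  H = 68 − 39 = 29
  L = 180 − 5·29 = 35
Policy B (H := 63, A + 39):
  H = 63
  L = 180 − 5·63 = -135
Policy C (H + 11):
  H = 68 + 11 = 79
  L = 180 − 5·79 = -215
Comparing — Policy A: L=35, Policy B: L=-135, Policy C: L=-215. Highest is 35 (Policy A).

35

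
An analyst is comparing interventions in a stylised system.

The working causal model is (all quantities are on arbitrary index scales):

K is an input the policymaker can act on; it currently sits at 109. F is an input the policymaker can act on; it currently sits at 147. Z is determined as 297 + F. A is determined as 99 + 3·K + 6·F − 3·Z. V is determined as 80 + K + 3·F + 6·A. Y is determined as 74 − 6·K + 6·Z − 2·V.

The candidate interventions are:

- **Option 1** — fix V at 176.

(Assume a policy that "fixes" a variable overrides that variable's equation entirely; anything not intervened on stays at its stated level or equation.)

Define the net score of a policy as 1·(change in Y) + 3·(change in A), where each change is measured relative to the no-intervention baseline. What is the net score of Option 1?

620

Baseline:
  K = 109
  F = 147
  Z = 297 + 147 = 444
  A = 99 + 3·109 + 6·147 − 3·444 = -24
  V = 80 + 109 + 3·147 + 6·(-24) = 486
  Y = 74 − 6·109 + 6·444 − 2·486 = 1112
Option 1 (V := 176):
  K = 109
  F = 147
  Z = 297 + 147 = 444
  A = 99 + 3·109 + 6·147 − 3·444 = -24
  V = 176
  Y = 74 − 6·109 + 6·444 − 2·176 = 1732
ΔY = 1732 − 1112 = 620; ΔA = -24 − (-24) = 0
Score = 1·620 + 3·0 = 620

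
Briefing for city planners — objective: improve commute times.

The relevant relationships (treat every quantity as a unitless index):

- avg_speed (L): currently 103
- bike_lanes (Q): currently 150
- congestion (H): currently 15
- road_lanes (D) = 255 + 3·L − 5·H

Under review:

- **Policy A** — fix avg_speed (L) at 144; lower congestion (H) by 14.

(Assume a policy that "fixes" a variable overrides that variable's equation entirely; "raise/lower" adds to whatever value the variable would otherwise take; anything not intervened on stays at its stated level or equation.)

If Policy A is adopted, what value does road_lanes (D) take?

682

Policy A (L := 144, H − 14):
  L = 144
  H = 15 − 14 = 1
  D = 255 + 3·144 − 5·1 = 682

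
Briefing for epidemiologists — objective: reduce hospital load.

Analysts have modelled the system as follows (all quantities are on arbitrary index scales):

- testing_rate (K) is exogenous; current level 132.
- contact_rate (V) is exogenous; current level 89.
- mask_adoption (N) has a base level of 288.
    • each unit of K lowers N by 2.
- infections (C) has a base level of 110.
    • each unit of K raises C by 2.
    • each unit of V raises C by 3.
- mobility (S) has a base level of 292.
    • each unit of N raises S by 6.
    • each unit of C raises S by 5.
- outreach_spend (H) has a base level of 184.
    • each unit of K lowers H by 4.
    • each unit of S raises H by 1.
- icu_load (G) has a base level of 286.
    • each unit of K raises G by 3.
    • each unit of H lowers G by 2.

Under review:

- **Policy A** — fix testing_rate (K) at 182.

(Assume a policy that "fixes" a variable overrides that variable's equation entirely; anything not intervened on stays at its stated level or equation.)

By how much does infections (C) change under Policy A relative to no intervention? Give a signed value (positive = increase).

100

Baseline:
  K = 132
  V = 89
  C = 110 + 2·132 + 3·89 = 641
Policy A (K := 182):
  K = 182
  V = 89
  C = 110 + 2·182 + 3·89 = 741
Change in C: 741 − 641 = 100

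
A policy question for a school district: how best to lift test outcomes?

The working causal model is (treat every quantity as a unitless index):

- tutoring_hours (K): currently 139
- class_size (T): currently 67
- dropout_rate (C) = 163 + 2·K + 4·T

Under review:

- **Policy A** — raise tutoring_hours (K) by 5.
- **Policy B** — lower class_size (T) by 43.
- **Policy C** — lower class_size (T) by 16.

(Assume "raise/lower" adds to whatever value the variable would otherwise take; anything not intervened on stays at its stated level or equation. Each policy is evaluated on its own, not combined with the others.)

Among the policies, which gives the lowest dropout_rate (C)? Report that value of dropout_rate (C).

537

Policy A (K + 5):
  K = 139 + 5 = 144
  T = 67
  C = 163 + 2·144 + 4·67 = 719
Policy B (T − 43):
  K = 139
  T = 67 − 43 = 24
  C = 163 + 2·139 + 4·24 = 537
Policy C (T − 16):
  K = 139
  T = 67 − 16 = 51
  C = 163 + 2·139 + 4·51 = 645
Comparing — Policy A: C=719, Policy B: C=537, Policy C: C=645. Lowest is 537 (Policy B).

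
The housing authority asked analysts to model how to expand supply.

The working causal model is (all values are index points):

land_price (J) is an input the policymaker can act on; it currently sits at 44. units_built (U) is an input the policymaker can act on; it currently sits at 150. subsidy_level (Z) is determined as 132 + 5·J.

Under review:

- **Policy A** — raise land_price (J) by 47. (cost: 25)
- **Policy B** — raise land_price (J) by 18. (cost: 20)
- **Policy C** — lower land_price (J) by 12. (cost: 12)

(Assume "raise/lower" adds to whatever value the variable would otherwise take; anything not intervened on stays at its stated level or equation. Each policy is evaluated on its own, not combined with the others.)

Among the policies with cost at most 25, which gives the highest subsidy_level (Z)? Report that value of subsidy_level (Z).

587

Policy A (J + 47):
  J = 44 + 47 = 91
  Z = 132 + 5·91 = 587
Policy B (J + 18):
  J = 44 + 18 = 62
  Z = 132 + 5·62 = 442
Policy C (J − 12):
  J = 44 − 12 = 32
  Z = 132 + 5·32 = 292
Comparing — Policy A: Z=587, Policy B: Z=442, Policy C: Z=292. Highest is 587 (Policy A).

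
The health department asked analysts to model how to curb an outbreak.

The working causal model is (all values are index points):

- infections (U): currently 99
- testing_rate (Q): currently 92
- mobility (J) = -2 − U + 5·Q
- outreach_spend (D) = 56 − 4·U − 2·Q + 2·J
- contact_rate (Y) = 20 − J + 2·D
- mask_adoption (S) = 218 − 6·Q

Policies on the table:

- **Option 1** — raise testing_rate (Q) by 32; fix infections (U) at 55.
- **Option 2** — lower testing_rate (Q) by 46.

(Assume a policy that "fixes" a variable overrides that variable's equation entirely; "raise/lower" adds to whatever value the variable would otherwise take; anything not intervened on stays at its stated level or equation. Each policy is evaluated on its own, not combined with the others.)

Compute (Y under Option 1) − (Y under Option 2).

1342

Option 1 (Q + 32, U := 55):
  U = 55
  Q = 92 + 32 = 124
  J = -2 − 55 + 5·124 = 563
  D = 56 − 4·55 − 2·124 + 2·563 = 714
  Y = 20 − 563 + 2·714 = 885
Option 2 (Q − 46):
  U = 99
  Q = 92 − 46 = 46
  J = -2 − 99 + 5·46 = 129
  D = 56 − 4·99 − 2·46 + 2·129 = -174
  Y = 20 − 129 + 2·(-174) = -457
Y: 885 − (-457) = 1342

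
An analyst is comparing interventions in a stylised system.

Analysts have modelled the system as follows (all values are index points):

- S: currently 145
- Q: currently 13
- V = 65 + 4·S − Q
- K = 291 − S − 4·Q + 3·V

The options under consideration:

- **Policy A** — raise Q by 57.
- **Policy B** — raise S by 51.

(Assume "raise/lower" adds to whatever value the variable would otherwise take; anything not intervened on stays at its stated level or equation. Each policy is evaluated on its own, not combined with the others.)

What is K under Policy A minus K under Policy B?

-960

Policy A (Q + 57):
  S = 145
  Q = 13 + 57 = 70
  V = 65 + 4·145 − 70 = 575
  K = 291 − 145 − 4·70 + 3·575 = 1591
Policy B (S + 51):
  S = 145 + 51 = 196
  Q = 13
  V = 65 + 4·196 − 13 = 836
  K = 291 − 196 − 4·13 + 3·836 = 2551
K: 1591 − 2551 = -960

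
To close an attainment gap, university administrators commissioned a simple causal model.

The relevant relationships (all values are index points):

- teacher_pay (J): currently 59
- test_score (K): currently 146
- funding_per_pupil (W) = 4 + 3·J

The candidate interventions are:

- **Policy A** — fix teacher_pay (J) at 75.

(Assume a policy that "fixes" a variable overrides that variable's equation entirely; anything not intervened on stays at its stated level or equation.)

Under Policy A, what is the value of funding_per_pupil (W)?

Policy A (J := 75):
  J = 75
  W = 4 + 3·75 = 229

229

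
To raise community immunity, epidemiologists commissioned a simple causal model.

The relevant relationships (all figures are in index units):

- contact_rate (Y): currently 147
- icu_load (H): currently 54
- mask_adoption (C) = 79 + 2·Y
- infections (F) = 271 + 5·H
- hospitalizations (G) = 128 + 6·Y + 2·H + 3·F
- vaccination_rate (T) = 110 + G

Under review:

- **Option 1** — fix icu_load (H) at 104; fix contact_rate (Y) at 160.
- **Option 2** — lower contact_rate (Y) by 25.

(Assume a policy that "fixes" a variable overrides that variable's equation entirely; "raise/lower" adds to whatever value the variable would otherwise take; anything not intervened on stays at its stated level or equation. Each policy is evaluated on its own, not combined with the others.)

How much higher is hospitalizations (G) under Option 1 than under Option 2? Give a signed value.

1078

Option 1 (H := 104, Y := 160):
  Y = 160
  H = 104
  F = 271 + 5·104 = 791
  G = 128 + 6·160 + 2·104 + 3·791 = 3669
Option 2 (Y − 25):
  Y = 147 − 25 = 122
  H = 54
  F = 271 + 5·54 = 541
  G = 128 + 6·122 + 2·54 + 3·541 = 2591
G: 3669 − 2591 = 1078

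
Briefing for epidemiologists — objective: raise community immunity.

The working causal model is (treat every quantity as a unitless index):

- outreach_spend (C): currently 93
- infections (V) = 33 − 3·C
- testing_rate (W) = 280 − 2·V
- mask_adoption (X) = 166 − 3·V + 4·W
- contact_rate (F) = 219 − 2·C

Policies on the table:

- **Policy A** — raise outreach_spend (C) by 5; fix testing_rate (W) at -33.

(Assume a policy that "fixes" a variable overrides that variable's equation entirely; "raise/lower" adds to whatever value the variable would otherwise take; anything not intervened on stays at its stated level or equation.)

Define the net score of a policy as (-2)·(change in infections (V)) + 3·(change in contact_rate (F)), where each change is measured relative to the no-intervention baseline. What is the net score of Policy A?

Baseline:
  C = 93
  V = 33 − 3·93 = -246
  F = 219 − 2·93 = 33
Policy A (C + 5, W := -33):
  C = 93 + 5 = 98
  V = 33 − 3·98 = -261
  F = 219 − 2·98 = 23
ΔV = -261 − (-246) = -15; ΔF = 23 − 33 = -10
Score = (-2)·(-15) + 3·(-10) = 0

0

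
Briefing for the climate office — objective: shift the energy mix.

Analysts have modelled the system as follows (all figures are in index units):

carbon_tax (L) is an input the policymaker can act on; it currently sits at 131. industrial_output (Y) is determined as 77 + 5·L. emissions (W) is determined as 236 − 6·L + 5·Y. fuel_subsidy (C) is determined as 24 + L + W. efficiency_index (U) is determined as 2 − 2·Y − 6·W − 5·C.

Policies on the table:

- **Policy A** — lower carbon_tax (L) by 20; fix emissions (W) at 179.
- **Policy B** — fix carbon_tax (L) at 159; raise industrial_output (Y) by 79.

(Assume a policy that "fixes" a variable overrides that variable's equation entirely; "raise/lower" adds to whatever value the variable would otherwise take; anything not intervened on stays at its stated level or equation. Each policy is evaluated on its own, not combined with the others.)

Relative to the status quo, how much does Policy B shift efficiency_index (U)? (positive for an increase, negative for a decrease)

-10775

Baseline:
  L = 131
  Y = 77 + 5·131 = 732
  W = 236 − 6·131 + 5·732 = 3110
  C = 24 + 131 + 3110 = 3265
  U = 2 − 2·732 − 6·3110 − 5·3265 = -36447
Policy B (L := 159, Y + 79):
  L = 159
  Y = 77 + 5·159 (+79 from intervention) = 951
  W = 236 − 6·159 + 5·951 = 4037
  C = 24 + 159 + 4037 = 4220
  U = 2 − 2·951 − 6·4037 − 5·4220 = -47222
Change in U: -47222 − (-36447) = -10775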